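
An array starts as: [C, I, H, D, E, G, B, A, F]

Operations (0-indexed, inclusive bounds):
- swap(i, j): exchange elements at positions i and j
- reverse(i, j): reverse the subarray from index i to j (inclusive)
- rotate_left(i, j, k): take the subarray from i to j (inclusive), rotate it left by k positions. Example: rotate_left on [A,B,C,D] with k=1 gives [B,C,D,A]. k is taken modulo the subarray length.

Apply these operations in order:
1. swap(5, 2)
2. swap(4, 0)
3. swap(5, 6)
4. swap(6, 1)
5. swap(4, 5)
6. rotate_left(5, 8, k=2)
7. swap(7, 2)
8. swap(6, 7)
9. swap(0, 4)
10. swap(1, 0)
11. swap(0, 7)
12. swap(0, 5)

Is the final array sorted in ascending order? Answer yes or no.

Answer: yes

Derivation:
After 1 (swap(5, 2)): [C, I, G, D, E, H, B, A, F]
After 2 (swap(4, 0)): [E, I, G, D, C, H, B, A, F]
After 3 (swap(5, 6)): [E, I, G, D, C, B, H, A, F]
After 4 (swap(6, 1)): [E, H, G, D, C, B, I, A, F]
After 5 (swap(4, 5)): [E, H, G, D, B, C, I, A, F]
After 6 (rotate_left(5, 8, k=2)): [E, H, G, D, B, A, F, C, I]
After 7 (swap(7, 2)): [E, H, C, D, B, A, F, G, I]
After 8 (swap(6, 7)): [E, H, C, D, B, A, G, F, I]
After 9 (swap(0, 4)): [B, H, C, D, E, A, G, F, I]
After 10 (swap(1, 0)): [H, B, C, D, E, A, G, F, I]
After 11 (swap(0, 7)): [F, B, C, D, E, A, G, H, I]
After 12 (swap(0, 5)): [A, B, C, D, E, F, G, H, I]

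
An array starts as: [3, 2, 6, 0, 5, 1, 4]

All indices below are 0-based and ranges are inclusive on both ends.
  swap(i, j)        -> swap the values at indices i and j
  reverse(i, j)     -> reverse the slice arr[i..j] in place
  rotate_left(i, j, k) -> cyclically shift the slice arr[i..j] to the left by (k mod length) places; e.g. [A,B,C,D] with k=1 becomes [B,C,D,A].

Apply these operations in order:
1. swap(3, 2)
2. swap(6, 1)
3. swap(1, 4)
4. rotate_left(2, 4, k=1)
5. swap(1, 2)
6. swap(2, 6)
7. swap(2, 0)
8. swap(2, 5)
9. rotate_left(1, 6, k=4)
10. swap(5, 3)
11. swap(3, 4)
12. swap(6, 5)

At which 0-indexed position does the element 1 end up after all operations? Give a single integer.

Answer: 3

Derivation:
After 1 (swap(3, 2)): [3, 2, 0, 6, 5, 1, 4]
After 2 (swap(6, 1)): [3, 4, 0, 6, 5, 1, 2]
After 3 (swap(1, 4)): [3, 5, 0, 6, 4, 1, 2]
After 4 (rotate_left(2, 4, k=1)): [3, 5, 6, 4, 0, 1, 2]
After 5 (swap(1, 2)): [3, 6, 5, 4, 0, 1, 2]
After 6 (swap(2, 6)): [3, 6, 2, 4, 0, 1, 5]
After 7 (swap(2, 0)): [2, 6, 3, 4, 0, 1, 5]
After 8 (swap(2, 5)): [2, 6, 1, 4, 0, 3, 5]
After 9 (rotate_left(1, 6, k=4)): [2, 3, 5, 6, 1, 4, 0]
After 10 (swap(5, 3)): [2, 3, 5, 4, 1, 6, 0]
After 11 (swap(3, 4)): [2, 3, 5, 1, 4, 6, 0]
After 12 (swap(6, 5)): [2, 3, 5, 1, 4, 0, 6]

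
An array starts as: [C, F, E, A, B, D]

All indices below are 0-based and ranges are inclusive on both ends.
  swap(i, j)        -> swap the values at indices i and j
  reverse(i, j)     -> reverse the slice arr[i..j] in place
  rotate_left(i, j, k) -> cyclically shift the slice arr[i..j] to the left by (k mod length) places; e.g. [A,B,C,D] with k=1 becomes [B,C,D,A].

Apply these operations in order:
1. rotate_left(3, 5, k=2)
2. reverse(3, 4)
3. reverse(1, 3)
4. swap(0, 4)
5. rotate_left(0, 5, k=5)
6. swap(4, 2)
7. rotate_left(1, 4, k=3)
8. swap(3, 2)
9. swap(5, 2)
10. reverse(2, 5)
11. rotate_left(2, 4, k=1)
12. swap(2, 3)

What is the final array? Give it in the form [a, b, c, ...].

After 1 (rotate_left(3, 5, k=2)): [C, F, E, D, A, B]
After 2 (reverse(3, 4)): [C, F, E, A, D, B]
After 3 (reverse(1, 3)): [C, A, E, F, D, B]
After 4 (swap(0, 4)): [D, A, E, F, C, B]
After 5 (rotate_left(0, 5, k=5)): [B, D, A, E, F, C]
After 6 (swap(4, 2)): [B, D, F, E, A, C]
After 7 (rotate_left(1, 4, k=3)): [B, A, D, F, E, C]
After 8 (swap(3, 2)): [B, A, F, D, E, C]
After 9 (swap(5, 2)): [B, A, C, D, E, F]
After 10 (reverse(2, 5)): [B, A, F, E, D, C]
After 11 (rotate_left(2, 4, k=1)): [B, A, E, D, F, C]
After 12 (swap(2, 3)): [B, A, D, E, F, C]

Answer: [B, A, D, E, F, C]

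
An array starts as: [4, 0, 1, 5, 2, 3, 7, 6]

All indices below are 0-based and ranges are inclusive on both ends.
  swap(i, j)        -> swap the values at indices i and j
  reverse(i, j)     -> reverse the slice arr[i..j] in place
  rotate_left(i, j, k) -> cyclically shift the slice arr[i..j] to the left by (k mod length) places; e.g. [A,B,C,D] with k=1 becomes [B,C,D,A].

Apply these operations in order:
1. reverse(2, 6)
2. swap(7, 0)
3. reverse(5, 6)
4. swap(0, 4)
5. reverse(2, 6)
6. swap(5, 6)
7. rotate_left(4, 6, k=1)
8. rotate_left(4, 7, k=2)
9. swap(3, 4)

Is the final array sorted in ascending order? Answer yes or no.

Answer: no

Derivation:
After 1 (reverse(2, 6)): [4, 0, 7, 3, 2, 5, 1, 6]
After 2 (swap(7, 0)): [6, 0, 7, 3, 2, 5, 1, 4]
After 3 (reverse(5, 6)): [6, 0, 7, 3, 2, 1, 5, 4]
After 4 (swap(0, 4)): [2, 0, 7, 3, 6, 1, 5, 4]
After 5 (reverse(2, 6)): [2, 0, 5, 1, 6, 3, 7, 4]
After 6 (swap(5, 6)): [2, 0, 5, 1, 6, 7, 3, 4]
After 7 (rotate_left(4, 6, k=1)): [2, 0, 5, 1, 7, 3, 6, 4]
After 8 (rotate_left(4, 7, k=2)): [2, 0, 5, 1, 6, 4, 7, 3]
After 9 (swap(3, 4)): [2, 0, 5, 6, 1, 4, 7, 3]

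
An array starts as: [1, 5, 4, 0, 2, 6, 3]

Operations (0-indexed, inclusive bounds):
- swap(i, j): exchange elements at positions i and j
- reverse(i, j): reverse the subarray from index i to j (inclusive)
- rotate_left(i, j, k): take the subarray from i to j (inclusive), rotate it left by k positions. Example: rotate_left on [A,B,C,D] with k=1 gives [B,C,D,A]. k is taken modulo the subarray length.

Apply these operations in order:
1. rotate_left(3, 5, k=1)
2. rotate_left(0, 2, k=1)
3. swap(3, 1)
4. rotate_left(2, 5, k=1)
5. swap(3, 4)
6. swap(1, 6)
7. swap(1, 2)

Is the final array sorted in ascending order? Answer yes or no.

After 1 (rotate_left(3, 5, k=1)): [1, 5, 4, 2, 6, 0, 3]
After 2 (rotate_left(0, 2, k=1)): [5, 4, 1, 2, 6, 0, 3]
After 3 (swap(3, 1)): [5, 2, 1, 4, 6, 0, 3]
After 4 (rotate_left(2, 5, k=1)): [5, 2, 4, 6, 0, 1, 3]
After 5 (swap(3, 4)): [5, 2, 4, 0, 6, 1, 3]
After 6 (swap(1, 6)): [5, 3, 4, 0, 6, 1, 2]
After 7 (swap(1, 2)): [5, 4, 3, 0, 6, 1, 2]

Answer: no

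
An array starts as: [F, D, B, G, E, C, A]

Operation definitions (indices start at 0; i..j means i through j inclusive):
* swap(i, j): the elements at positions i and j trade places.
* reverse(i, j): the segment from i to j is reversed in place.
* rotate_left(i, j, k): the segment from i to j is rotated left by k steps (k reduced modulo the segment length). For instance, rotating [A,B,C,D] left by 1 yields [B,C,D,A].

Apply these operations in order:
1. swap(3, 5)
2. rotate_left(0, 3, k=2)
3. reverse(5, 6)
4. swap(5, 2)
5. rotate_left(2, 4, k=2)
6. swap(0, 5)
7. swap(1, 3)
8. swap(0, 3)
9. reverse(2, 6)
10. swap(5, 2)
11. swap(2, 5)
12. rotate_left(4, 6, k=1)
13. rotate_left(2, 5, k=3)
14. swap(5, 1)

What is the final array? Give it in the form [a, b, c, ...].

Answer: [C, F, E, G, B, A, D]

Derivation:
After 1 (swap(3, 5)): [F, D, B, C, E, G, A]
After 2 (rotate_left(0, 3, k=2)): [B, C, F, D, E, G, A]
After 3 (reverse(5, 6)): [B, C, F, D, E, A, G]
After 4 (swap(5, 2)): [B, C, A, D, E, F, G]
After 5 (rotate_left(2, 4, k=2)): [B, C, E, A, D, F, G]
After 6 (swap(0, 5)): [F, C, E, A, D, B, G]
After 7 (swap(1, 3)): [F, A, E, C, D, B, G]
After 8 (swap(0, 3)): [C, A, E, F, D, B, G]
After 9 (reverse(2, 6)): [C, A, G, B, D, F, E]
After 10 (swap(5, 2)): [C, A, F, B, D, G, E]
After 11 (swap(2, 5)): [C, A, G, B, D, F, E]
After 12 (rotate_left(4, 6, k=1)): [C, A, G, B, F, E, D]
After 13 (rotate_left(2, 5, k=3)): [C, A, E, G, B, F, D]
After 14 (swap(5, 1)): [C, F, E, G, B, A, D]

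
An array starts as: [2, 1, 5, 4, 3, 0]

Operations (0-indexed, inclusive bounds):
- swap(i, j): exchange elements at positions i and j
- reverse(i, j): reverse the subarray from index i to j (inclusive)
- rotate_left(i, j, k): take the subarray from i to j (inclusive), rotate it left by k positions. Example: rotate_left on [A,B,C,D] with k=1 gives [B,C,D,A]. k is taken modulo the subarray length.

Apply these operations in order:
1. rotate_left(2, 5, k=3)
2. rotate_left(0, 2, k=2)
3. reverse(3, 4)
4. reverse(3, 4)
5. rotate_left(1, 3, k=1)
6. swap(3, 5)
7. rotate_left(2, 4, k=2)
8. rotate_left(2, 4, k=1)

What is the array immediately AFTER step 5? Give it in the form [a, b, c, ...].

After 1 (rotate_left(2, 5, k=3)): [2, 1, 0, 5, 4, 3]
After 2 (rotate_left(0, 2, k=2)): [0, 2, 1, 5, 4, 3]
After 3 (reverse(3, 4)): [0, 2, 1, 4, 5, 3]
After 4 (reverse(3, 4)): [0, 2, 1, 5, 4, 3]
After 5 (rotate_left(1, 3, k=1)): [0, 1, 5, 2, 4, 3]

Answer: [0, 1, 5, 2, 4, 3]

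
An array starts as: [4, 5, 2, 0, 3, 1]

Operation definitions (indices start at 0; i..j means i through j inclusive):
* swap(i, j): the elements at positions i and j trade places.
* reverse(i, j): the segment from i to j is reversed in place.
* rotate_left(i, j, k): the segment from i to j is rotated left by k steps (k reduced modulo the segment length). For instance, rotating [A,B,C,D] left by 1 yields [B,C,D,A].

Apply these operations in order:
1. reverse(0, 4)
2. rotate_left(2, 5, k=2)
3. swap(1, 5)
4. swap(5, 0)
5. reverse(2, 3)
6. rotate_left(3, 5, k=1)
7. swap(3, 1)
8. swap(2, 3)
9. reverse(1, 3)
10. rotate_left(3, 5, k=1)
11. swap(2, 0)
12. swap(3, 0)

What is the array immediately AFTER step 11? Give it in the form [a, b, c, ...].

Answer: [5, 1, 0, 3, 4, 2]

Derivation:
After 1 (reverse(0, 4)): [3, 0, 2, 5, 4, 1]
After 2 (rotate_left(2, 5, k=2)): [3, 0, 4, 1, 2, 5]
After 3 (swap(1, 5)): [3, 5, 4, 1, 2, 0]
After 4 (swap(5, 0)): [0, 5, 4, 1, 2, 3]
After 5 (reverse(2, 3)): [0, 5, 1, 4, 2, 3]
After 6 (rotate_left(3, 5, k=1)): [0, 5, 1, 2, 3, 4]
After 7 (swap(3, 1)): [0, 2, 1, 5, 3, 4]
After 8 (swap(2, 3)): [0, 2, 5, 1, 3, 4]
After 9 (reverse(1, 3)): [0, 1, 5, 2, 3, 4]
After 10 (rotate_left(3, 5, k=1)): [0, 1, 5, 3, 4, 2]
After 11 (swap(2, 0)): [5, 1, 0, 3, 4, 2]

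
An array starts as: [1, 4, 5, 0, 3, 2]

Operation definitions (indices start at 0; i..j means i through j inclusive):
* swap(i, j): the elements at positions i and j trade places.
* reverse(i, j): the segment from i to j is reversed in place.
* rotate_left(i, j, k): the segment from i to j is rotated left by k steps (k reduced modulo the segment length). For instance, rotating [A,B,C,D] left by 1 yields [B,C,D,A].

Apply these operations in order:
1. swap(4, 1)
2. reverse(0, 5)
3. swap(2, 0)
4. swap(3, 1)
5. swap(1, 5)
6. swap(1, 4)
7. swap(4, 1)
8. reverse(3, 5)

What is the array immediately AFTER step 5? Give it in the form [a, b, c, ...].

Answer: [0, 1, 2, 4, 3, 5]

Derivation:
After 1 (swap(4, 1)): [1, 3, 5, 0, 4, 2]
After 2 (reverse(0, 5)): [2, 4, 0, 5, 3, 1]
After 3 (swap(2, 0)): [0, 4, 2, 5, 3, 1]
After 4 (swap(3, 1)): [0, 5, 2, 4, 3, 1]
After 5 (swap(1, 5)): [0, 1, 2, 4, 3, 5]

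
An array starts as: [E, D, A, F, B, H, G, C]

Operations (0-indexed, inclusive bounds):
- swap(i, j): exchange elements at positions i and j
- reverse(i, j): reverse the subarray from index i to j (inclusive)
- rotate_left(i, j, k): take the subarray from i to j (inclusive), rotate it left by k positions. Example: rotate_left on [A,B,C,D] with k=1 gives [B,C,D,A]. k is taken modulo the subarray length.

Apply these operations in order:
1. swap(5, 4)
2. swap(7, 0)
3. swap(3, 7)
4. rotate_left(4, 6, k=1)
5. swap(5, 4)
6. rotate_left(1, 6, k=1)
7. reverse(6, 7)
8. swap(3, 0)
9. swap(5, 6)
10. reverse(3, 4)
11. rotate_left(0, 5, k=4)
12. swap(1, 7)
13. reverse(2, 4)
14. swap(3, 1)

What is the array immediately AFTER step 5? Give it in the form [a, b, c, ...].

Answer: [C, D, A, E, G, B, H, F]

Derivation:
After 1 (swap(5, 4)): [E, D, A, F, H, B, G, C]
After 2 (swap(7, 0)): [C, D, A, F, H, B, G, E]
After 3 (swap(3, 7)): [C, D, A, E, H, B, G, F]
After 4 (rotate_left(4, 6, k=1)): [C, D, A, E, B, G, H, F]
After 5 (swap(5, 4)): [C, D, A, E, G, B, H, F]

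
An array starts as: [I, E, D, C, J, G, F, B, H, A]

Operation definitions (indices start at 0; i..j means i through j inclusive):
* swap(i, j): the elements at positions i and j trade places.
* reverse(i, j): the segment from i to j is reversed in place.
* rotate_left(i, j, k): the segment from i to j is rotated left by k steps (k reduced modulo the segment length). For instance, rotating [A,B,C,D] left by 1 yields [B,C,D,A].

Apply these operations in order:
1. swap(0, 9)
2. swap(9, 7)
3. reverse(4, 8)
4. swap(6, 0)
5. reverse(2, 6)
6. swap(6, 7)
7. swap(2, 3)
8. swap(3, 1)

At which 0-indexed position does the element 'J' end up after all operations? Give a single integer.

Answer: 8

Derivation:
After 1 (swap(0, 9)): [A, E, D, C, J, G, F, B, H, I]
After 2 (swap(9, 7)): [A, E, D, C, J, G, F, I, H, B]
After 3 (reverse(4, 8)): [A, E, D, C, H, I, F, G, J, B]
After 4 (swap(6, 0)): [F, E, D, C, H, I, A, G, J, B]
After 5 (reverse(2, 6)): [F, E, A, I, H, C, D, G, J, B]
After 6 (swap(6, 7)): [F, E, A, I, H, C, G, D, J, B]
After 7 (swap(2, 3)): [F, E, I, A, H, C, G, D, J, B]
After 8 (swap(3, 1)): [F, A, I, E, H, C, G, D, J, B]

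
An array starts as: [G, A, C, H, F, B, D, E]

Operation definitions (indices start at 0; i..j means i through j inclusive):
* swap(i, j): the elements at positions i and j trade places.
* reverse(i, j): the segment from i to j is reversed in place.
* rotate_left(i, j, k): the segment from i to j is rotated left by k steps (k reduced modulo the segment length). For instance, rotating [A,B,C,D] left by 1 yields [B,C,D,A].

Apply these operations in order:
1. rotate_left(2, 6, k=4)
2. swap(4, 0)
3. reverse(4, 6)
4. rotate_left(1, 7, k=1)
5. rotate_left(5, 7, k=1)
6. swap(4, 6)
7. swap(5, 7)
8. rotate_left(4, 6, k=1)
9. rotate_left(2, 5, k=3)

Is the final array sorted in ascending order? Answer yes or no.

After 1 (rotate_left(2, 6, k=4)): [G, A, D, C, H, F, B, E]
After 2 (swap(4, 0)): [H, A, D, C, G, F, B, E]
After 3 (reverse(4, 6)): [H, A, D, C, B, F, G, E]
After 4 (rotate_left(1, 7, k=1)): [H, D, C, B, F, G, E, A]
After 5 (rotate_left(5, 7, k=1)): [H, D, C, B, F, E, A, G]
After 6 (swap(4, 6)): [H, D, C, B, A, E, F, G]
After 7 (swap(5, 7)): [H, D, C, B, A, G, F, E]
After 8 (rotate_left(4, 6, k=1)): [H, D, C, B, G, F, A, E]
After 9 (rotate_left(2, 5, k=3)): [H, D, F, C, B, G, A, E]

Answer: no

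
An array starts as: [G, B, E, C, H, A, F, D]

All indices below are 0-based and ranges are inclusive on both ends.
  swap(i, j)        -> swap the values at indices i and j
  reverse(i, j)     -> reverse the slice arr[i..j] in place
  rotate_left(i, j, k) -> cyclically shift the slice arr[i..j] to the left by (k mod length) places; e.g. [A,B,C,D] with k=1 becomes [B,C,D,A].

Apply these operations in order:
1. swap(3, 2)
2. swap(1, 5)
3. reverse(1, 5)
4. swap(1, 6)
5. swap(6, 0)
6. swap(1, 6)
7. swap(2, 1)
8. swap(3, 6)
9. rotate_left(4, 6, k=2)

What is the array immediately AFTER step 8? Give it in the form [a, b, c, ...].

Answer: [B, H, G, F, C, A, E, D]

Derivation:
After 1 (swap(3, 2)): [G, B, C, E, H, A, F, D]
After 2 (swap(1, 5)): [G, A, C, E, H, B, F, D]
After 3 (reverse(1, 5)): [G, B, H, E, C, A, F, D]
After 4 (swap(1, 6)): [G, F, H, E, C, A, B, D]
After 5 (swap(6, 0)): [B, F, H, E, C, A, G, D]
After 6 (swap(1, 6)): [B, G, H, E, C, A, F, D]
After 7 (swap(2, 1)): [B, H, G, E, C, A, F, D]
After 8 (swap(3, 6)): [B, H, G, F, C, A, E, D]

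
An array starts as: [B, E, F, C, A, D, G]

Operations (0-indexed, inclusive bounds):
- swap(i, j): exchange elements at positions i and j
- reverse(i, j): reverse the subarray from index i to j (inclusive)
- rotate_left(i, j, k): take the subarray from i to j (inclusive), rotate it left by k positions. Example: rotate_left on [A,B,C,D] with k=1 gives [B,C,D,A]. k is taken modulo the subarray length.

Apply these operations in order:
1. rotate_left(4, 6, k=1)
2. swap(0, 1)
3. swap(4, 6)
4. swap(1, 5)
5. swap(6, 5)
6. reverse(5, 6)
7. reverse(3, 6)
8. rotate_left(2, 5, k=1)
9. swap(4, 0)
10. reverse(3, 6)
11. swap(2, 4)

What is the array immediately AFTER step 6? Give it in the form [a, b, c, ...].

After 1 (rotate_left(4, 6, k=1)): [B, E, F, C, D, G, A]
After 2 (swap(0, 1)): [E, B, F, C, D, G, A]
After 3 (swap(4, 6)): [E, B, F, C, A, G, D]
After 4 (swap(1, 5)): [E, G, F, C, A, B, D]
After 5 (swap(6, 5)): [E, G, F, C, A, D, B]
After 6 (reverse(5, 6)): [E, G, F, C, A, B, D]

Answer: [E, G, F, C, A, B, D]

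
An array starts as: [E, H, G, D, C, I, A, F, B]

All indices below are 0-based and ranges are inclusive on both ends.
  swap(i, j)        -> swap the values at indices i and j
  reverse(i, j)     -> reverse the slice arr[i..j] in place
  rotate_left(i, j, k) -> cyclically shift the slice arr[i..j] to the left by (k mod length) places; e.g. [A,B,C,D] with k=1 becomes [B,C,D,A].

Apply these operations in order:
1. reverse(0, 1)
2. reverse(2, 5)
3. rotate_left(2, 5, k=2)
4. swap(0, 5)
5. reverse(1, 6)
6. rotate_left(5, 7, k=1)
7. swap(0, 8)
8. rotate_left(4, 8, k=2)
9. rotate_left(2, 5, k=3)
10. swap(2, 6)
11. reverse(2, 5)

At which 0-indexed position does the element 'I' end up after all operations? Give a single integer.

After 1 (reverse(0, 1)): [H, E, G, D, C, I, A, F, B]
After 2 (reverse(2, 5)): [H, E, I, C, D, G, A, F, B]
After 3 (rotate_left(2, 5, k=2)): [H, E, D, G, I, C, A, F, B]
After 4 (swap(0, 5)): [C, E, D, G, I, H, A, F, B]
After 5 (reverse(1, 6)): [C, A, H, I, G, D, E, F, B]
After 6 (rotate_left(5, 7, k=1)): [C, A, H, I, G, E, F, D, B]
After 7 (swap(0, 8)): [B, A, H, I, G, E, F, D, C]
After 8 (rotate_left(4, 8, k=2)): [B, A, H, I, F, D, C, G, E]
After 9 (rotate_left(2, 5, k=3)): [B, A, D, H, I, F, C, G, E]
After 10 (swap(2, 6)): [B, A, C, H, I, F, D, G, E]
After 11 (reverse(2, 5)): [B, A, F, I, H, C, D, G, E]

Answer: 3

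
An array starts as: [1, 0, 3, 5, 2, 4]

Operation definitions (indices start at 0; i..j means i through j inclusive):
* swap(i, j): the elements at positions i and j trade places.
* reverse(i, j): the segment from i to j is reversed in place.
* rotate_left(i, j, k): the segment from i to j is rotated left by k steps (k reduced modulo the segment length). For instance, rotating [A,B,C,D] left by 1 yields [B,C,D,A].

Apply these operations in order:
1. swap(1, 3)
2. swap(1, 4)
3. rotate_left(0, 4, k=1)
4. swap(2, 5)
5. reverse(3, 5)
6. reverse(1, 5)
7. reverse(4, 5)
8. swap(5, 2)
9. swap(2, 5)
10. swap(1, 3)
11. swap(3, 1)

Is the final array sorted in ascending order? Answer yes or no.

Answer: no

Derivation:
After 1 (swap(1, 3)): [1, 5, 3, 0, 2, 4]
After 2 (swap(1, 4)): [1, 2, 3, 0, 5, 4]
After 3 (rotate_left(0, 4, k=1)): [2, 3, 0, 5, 1, 4]
After 4 (swap(2, 5)): [2, 3, 4, 5, 1, 0]
After 5 (reverse(3, 5)): [2, 3, 4, 0, 1, 5]
After 6 (reverse(1, 5)): [2, 5, 1, 0, 4, 3]
After 7 (reverse(4, 5)): [2, 5, 1, 0, 3, 4]
After 8 (swap(5, 2)): [2, 5, 4, 0, 3, 1]
After 9 (swap(2, 5)): [2, 5, 1, 0, 3, 4]
After 10 (swap(1, 3)): [2, 0, 1, 5, 3, 4]
After 11 (swap(3, 1)): [2, 5, 1, 0, 3, 4]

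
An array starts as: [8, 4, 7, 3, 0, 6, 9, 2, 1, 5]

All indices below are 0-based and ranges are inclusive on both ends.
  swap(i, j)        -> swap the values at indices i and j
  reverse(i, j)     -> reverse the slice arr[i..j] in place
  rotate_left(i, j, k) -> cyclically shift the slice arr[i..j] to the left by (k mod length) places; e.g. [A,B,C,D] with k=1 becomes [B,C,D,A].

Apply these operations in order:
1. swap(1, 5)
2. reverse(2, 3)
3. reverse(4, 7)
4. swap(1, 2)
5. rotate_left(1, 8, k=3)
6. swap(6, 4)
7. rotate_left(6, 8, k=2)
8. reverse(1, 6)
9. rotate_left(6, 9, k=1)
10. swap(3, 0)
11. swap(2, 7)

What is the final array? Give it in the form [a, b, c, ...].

Answer: [3, 7, 6, 8, 4, 9, 0, 1, 5, 2]

Derivation:
After 1 (swap(1, 5)): [8, 6, 7, 3, 0, 4, 9, 2, 1, 5]
After 2 (reverse(2, 3)): [8, 6, 3, 7, 0, 4, 9, 2, 1, 5]
After 3 (reverse(4, 7)): [8, 6, 3, 7, 2, 9, 4, 0, 1, 5]
After 4 (swap(1, 2)): [8, 3, 6, 7, 2, 9, 4, 0, 1, 5]
After 5 (rotate_left(1, 8, k=3)): [8, 2, 9, 4, 0, 1, 3, 6, 7, 5]
After 6 (swap(6, 4)): [8, 2, 9, 4, 3, 1, 0, 6, 7, 5]
After 7 (rotate_left(6, 8, k=2)): [8, 2, 9, 4, 3, 1, 7, 0, 6, 5]
After 8 (reverse(1, 6)): [8, 7, 1, 3, 4, 9, 2, 0, 6, 5]
After 9 (rotate_left(6, 9, k=1)): [8, 7, 1, 3, 4, 9, 0, 6, 5, 2]
After 10 (swap(3, 0)): [3, 7, 1, 8, 4, 9, 0, 6, 5, 2]
After 11 (swap(2, 7)): [3, 7, 6, 8, 4, 9, 0, 1, 5, 2]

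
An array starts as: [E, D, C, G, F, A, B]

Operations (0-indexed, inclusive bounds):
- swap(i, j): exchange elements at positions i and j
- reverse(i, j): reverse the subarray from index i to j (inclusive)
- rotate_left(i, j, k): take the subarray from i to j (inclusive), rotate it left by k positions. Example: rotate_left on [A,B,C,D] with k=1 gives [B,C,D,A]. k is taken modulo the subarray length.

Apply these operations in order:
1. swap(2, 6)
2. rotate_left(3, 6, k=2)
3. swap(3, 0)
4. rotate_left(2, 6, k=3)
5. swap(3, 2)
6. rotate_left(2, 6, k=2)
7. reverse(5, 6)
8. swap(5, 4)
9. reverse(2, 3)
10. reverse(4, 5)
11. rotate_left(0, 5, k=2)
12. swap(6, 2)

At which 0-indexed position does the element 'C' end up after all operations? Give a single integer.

After 1 (swap(2, 6)): [E, D, B, G, F, A, C]
After 2 (rotate_left(3, 6, k=2)): [E, D, B, A, C, G, F]
After 3 (swap(3, 0)): [A, D, B, E, C, G, F]
After 4 (rotate_left(2, 6, k=3)): [A, D, G, F, B, E, C]
After 5 (swap(3, 2)): [A, D, F, G, B, E, C]
After 6 (rotate_left(2, 6, k=2)): [A, D, B, E, C, F, G]
After 7 (reverse(5, 6)): [A, D, B, E, C, G, F]
After 8 (swap(5, 4)): [A, D, B, E, G, C, F]
After 9 (reverse(2, 3)): [A, D, E, B, G, C, F]
After 10 (reverse(4, 5)): [A, D, E, B, C, G, F]
After 11 (rotate_left(0, 5, k=2)): [E, B, C, G, A, D, F]
After 12 (swap(6, 2)): [E, B, F, G, A, D, C]

Answer: 6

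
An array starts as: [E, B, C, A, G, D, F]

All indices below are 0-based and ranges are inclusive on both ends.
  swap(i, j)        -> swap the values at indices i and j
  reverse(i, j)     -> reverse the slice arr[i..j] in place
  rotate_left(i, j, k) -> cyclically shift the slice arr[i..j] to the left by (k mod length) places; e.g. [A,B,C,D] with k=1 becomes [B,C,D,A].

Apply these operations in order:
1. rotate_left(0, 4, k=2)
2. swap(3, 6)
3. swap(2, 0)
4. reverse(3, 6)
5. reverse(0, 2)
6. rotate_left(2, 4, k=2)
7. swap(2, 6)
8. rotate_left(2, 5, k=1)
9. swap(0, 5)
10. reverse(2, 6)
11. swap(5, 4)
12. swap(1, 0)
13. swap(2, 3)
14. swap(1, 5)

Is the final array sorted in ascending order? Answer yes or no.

Answer: yes

Derivation:
After 1 (rotate_left(0, 4, k=2)): [C, A, G, E, B, D, F]
After 2 (swap(3, 6)): [C, A, G, F, B, D, E]
After 3 (swap(2, 0)): [G, A, C, F, B, D, E]
After 4 (reverse(3, 6)): [G, A, C, E, D, B, F]
After 5 (reverse(0, 2)): [C, A, G, E, D, B, F]
After 6 (rotate_left(2, 4, k=2)): [C, A, D, G, E, B, F]
After 7 (swap(2, 6)): [C, A, F, G, E, B, D]
After 8 (rotate_left(2, 5, k=1)): [C, A, G, E, B, F, D]
After 9 (swap(0, 5)): [F, A, G, E, B, C, D]
After 10 (reverse(2, 6)): [F, A, D, C, B, E, G]
After 11 (swap(5, 4)): [F, A, D, C, E, B, G]
After 12 (swap(1, 0)): [A, F, D, C, E, B, G]
After 13 (swap(2, 3)): [A, F, C, D, E, B, G]
After 14 (swap(1, 5)): [A, B, C, D, E, F, G]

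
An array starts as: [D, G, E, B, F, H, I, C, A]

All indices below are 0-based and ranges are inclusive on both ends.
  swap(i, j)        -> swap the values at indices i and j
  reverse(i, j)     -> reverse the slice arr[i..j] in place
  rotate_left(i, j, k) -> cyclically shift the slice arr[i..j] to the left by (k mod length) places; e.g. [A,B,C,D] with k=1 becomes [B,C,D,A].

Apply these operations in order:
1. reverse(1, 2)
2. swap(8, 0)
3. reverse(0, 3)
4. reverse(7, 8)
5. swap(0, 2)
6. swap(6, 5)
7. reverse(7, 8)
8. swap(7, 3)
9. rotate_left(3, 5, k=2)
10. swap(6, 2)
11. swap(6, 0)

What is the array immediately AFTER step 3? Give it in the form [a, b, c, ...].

After 1 (reverse(1, 2)): [D, E, G, B, F, H, I, C, A]
After 2 (swap(8, 0)): [A, E, G, B, F, H, I, C, D]
After 3 (reverse(0, 3)): [B, G, E, A, F, H, I, C, D]

Answer: [B, G, E, A, F, H, I, C, D]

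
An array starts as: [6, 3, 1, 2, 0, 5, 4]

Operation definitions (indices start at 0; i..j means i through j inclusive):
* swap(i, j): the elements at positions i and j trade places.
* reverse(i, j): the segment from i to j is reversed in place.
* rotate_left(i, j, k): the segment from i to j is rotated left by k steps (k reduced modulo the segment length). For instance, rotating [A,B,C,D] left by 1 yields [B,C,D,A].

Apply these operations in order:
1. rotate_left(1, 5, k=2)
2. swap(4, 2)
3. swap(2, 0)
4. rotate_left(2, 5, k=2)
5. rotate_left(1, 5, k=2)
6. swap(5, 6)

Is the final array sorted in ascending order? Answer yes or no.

After 1 (rotate_left(1, 5, k=2)): [6, 2, 0, 5, 3, 1, 4]
After 2 (swap(4, 2)): [6, 2, 3, 5, 0, 1, 4]
After 3 (swap(2, 0)): [3, 2, 6, 5, 0, 1, 4]
After 4 (rotate_left(2, 5, k=2)): [3, 2, 0, 1, 6, 5, 4]
After 5 (rotate_left(1, 5, k=2)): [3, 1, 6, 5, 2, 0, 4]
After 6 (swap(5, 6)): [3, 1, 6, 5, 2, 4, 0]

Answer: no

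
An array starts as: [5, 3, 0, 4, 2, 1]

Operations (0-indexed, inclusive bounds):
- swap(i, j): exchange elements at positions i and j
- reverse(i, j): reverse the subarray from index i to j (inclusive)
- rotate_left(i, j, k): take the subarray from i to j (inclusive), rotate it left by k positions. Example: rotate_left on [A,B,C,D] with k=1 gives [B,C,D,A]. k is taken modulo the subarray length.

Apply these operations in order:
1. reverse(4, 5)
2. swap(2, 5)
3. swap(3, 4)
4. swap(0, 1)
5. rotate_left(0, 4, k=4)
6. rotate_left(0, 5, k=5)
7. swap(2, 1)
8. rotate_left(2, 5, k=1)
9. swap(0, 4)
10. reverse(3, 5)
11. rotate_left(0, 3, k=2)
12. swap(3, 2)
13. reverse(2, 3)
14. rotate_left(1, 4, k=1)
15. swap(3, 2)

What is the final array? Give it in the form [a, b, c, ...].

Answer: [5, 1, 0, 3, 4, 2]

Derivation:
After 1 (reverse(4, 5)): [5, 3, 0, 4, 1, 2]
After 2 (swap(2, 5)): [5, 3, 2, 4, 1, 0]
After 3 (swap(3, 4)): [5, 3, 2, 1, 4, 0]
After 4 (swap(0, 1)): [3, 5, 2, 1, 4, 0]
After 5 (rotate_left(0, 4, k=4)): [4, 3, 5, 2, 1, 0]
After 6 (rotate_left(0, 5, k=5)): [0, 4, 3, 5, 2, 1]
After 7 (swap(2, 1)): [0, 3, 4, 5, 2, 1]
After 8 (rotate_left(2, 5, k=1)): [0, 3, 5, 2, 1, 4]
After 9 (swap(0, 4)): [1, 3, 5, 2, 0, 4]
After 10 (reverse(3, 5)): [1, 3, 5, 4, 0, 2]
After 11 (rotate_left(0, 3, k=2)): [5, 4, 1, 3, 0, 2]
After 12 (swap(3, 2)): [5, 4, 3, 1, 0, 2]
After 13 (reverse(2, 3)): [5, 4, 1, 3, 0, 2]
After 14 (rotate_left(1, 4, k=1)): [5, 1, 3, 0, 4, 2]
After 15 (swap(3, 2)): [5, 1, 0, 3, 4, 2]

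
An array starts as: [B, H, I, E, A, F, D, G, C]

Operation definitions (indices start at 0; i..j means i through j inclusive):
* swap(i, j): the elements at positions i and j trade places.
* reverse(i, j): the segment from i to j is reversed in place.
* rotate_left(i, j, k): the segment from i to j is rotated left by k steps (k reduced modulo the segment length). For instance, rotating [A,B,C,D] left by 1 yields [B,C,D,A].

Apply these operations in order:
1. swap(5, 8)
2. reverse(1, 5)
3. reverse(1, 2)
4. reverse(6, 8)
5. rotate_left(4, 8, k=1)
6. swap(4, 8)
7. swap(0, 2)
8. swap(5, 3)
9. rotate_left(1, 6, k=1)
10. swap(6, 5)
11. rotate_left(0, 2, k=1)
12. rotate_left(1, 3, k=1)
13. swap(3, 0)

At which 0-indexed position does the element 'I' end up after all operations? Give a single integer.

After 1 (swap(5, 8)): [B, H, I, E, A, C, D, G, F]
After 2 (reverse(1, 5)): [B, C, A, E, I, H, D, G, F]
After 3 (reverse(1, 2)): [B, A, C, E, I, H, D, G, F]
After 4 (reverse(6, 8)): [B, A, C, E, I, H, F, G, D]
After 5 (rotate_left(4, 8, k=1)): [B, A, C, E, H, F, G, D, I]
After 6 (swap(4, 8)): [B, A, C, E, I, F, G, D, H]
After 7 (swap(0, 2)): [C, A, B, E, I, F, G, D, H]
After 8 (swap(5, 3)): [C, A, B, F, I, E, G, D, H]
After 9 (rotate_left(1, 6, k=1)): [C, B, F, I, E, G, A, D, H]
After 10 (swap(6, 5)): [C, B, F, I, E, A, G, D, H]
After 11 (rotate_left(0, 2, k=1)): [B, F, C, I, E, A, G, D, H]
After 12 (rotate_left(1, 3, k=1)): [B, C, I, F, E, A, G, D, H]
After 13 (swap(3, 0)): [F, C, I, B, E, A, G, D, H]

Answer: 2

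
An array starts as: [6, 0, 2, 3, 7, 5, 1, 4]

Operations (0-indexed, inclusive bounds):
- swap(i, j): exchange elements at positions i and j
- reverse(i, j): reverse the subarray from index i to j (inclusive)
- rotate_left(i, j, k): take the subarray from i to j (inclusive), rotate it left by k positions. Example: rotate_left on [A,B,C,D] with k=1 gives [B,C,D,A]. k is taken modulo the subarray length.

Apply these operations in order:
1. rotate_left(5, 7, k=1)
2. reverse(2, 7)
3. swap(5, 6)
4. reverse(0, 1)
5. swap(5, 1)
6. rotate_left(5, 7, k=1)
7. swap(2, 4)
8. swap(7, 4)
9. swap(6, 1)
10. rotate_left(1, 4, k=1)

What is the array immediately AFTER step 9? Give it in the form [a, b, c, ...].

After 1 (rotate_left(5, 7, k=1)): [6, 0, 2, 3, 7, 1, 4, 5]
After 2 (reverse(2, 7)): [6, 0, 5, 4, 1, 7, 3, 2]
After 3 (swap(5, 6)): [6, 0, 5, 4, 1, 3, 7, 2]
After 4 (reverse(0, 1)): [0, 6, 5, 4, 1, 3, 7, 2]
After 5 (swap(5, 1)): [0, 3, 5, 4, 1, 6, 7, 2]
After 6 (rotate_left(5, 7, k=1)): [0, 3, 5, 4, 1, 7, 2, 6]
After 7 (swap(2, 4)): [0, 3, 1, 4, 5, 7, 2, 6]
After 8 (swap(7, 4)): [0, 3, 1, 4, 6, 7, 2, 5]
After 9 (swap(6, 1)): [0, 2, 1, 4, 6, 7, 3, 5]

Answer: [0, 2, 1, 4, 6, 7, 3, 5]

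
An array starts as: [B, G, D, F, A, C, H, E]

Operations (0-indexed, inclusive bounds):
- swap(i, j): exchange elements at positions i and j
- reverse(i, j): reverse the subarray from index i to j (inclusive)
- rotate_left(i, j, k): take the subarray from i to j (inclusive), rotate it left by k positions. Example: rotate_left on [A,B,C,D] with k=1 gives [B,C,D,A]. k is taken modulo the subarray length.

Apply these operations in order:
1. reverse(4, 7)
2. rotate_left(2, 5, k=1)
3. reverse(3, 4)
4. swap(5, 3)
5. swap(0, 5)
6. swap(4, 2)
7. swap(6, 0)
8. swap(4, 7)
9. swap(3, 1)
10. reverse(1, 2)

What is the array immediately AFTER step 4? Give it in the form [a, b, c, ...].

After 1 (reverse(4, 7)): [B, G, D, F, E, H, C, A]
After 2 (rotate_left(2, 5, k=1)): [B, G, F, E, H, D, C, A]
After 3 (reverse(3, 4)): [B, G, F, H, E, D, C, A]
After 4 (swap(5, 3)): [B, G, F, D, E, H, C, A]

Answer: [B, G, F, D, E, H, C, A]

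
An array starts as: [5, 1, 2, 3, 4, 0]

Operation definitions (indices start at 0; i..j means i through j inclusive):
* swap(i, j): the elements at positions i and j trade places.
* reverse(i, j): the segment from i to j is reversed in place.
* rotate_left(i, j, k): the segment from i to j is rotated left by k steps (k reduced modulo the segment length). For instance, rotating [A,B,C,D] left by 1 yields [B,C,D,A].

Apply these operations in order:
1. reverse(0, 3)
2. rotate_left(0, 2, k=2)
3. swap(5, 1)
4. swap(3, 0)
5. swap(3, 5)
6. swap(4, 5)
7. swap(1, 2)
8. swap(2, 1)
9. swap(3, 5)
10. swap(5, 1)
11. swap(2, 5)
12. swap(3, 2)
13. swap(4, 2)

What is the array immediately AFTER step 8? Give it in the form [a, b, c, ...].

After 1 (reverse(0, 3)): [3, 2, 1, 5, 4, 0]
After 2 (rotate_left(0, 2, k=2)): [1, 3, 2, 5, 4, 0]
After 3 (swap(5, 1)): [1, 0, 2, 5, 4, 3]
After 4 (swap(3, 0)): [5, 0, 2, 1, 4, 3]
After 5 (swap(3, 5)): [5, 0, 2, 3, 4, 1]
After 6 (swap(4, 5)): [5, 0, 2, 3, 1, 4]
After 7 (swap(1, 2)): [5, 2, 0, 3, 1, 4]
After 8 (swap(2, 1)): [5, 0, 2, 3, 1, 4]

Answer: [5, 0, 2, 3, 1, 4]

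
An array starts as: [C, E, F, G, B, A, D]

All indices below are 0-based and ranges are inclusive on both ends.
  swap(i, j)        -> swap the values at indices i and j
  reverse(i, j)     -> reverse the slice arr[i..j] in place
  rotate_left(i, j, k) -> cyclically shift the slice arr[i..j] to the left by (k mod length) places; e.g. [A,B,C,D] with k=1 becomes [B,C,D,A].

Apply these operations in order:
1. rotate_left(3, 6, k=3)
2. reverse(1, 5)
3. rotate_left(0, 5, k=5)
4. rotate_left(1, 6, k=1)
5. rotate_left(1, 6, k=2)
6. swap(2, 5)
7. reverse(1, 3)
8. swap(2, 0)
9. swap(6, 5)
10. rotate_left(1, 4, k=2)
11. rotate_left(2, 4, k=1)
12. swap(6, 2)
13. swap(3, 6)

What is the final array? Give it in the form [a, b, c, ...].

Answer: [B, D, F, A, C, G, E]

Derivation:
After 1 (rotate_left(3, 6, k=3)): [C, E, F, D, G, B, A]
After 2 (reverse(1, 5)): [C, B, G, D, F, E, A]
After 3 (rotate_left(0, 5, k=5)): [E, C, B, G, D, F, A]
After 4 (rotate_left(1, 6, k=1)): [E, B, G, D, F, A, C]
After 5 (rotate_left(1, 6, k=2)): [E, D, F, A, C, B, G]
After 6 (swap(2, 5)): [E, D, B, A, C, F, G]
After 7 (reverse(1, 3)): [E, A, B, D, C, F, G]
After 8 (swap(2, 0)): [B, A, E, D, C, F, G]
After 9 (swap(6, 5)): [B, A, E, D, C, G, F]
After 10 (rotate_left(1, 4, k=2)): [B, D, C, A, E, G, F]
After 11 (rotate_left(2, 4, k=1)): [B, D, A, E, C, G, F]
After 12 (swap(6, 2)): [B, D, F, E, C, G, A]
After 13 (swap(3, 6)): [B, D, F, A, C, G, E]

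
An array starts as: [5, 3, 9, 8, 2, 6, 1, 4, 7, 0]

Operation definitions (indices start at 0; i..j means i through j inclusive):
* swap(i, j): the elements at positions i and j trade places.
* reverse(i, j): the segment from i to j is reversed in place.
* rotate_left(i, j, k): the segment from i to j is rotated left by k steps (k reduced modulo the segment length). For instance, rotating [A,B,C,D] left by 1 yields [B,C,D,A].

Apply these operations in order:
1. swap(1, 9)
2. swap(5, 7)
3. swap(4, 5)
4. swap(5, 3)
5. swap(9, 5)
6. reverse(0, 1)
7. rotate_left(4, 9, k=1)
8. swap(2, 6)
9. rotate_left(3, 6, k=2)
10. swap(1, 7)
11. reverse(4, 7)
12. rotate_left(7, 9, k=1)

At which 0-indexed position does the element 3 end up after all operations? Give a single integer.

Answer: 5

Derivation:
After 1 (swap(1, 9)): [5, 0, 9, 8, 2, 6, 1, 4, 7, 3]
After 2 (swap(5, 7)): [5, 0, 9, 8, 2, 4, 1, 6, 7, 3]
After 3 (swap(4, 5)): [5, 0, 9, 8, 4, 2, 1, 6, 7, 3]
After 4 (swap(5, 3)): [5, 0, 9, 2, 4, 8, 1, 6, 7, 3]
After 5 (swap(9, 5)): [5, 0, 9, 2, 4, 3, 1, 6, 7, 8]
After 6 (reverse(0, 1)): [0, 5, 9, 2, 4, 3, 1, 6, 7, 8]
After 7 (rotate_left(4, 9, k=1)): [0, 5, 9, 2, 3, 1, 6, 7, 8, 4]
After 8 (swap(2, 6)): [0, 5, 6, 2, 3, 1, 9, 7, 8, 4]
After 9 (rotate_left(3, 6, k=2)): [0, 5, 6, 1, 9, 2, 3, 7, 8, 4]
After 10 (swap(1, 7)): [0, 7, 6, 1, 9, 2, 3, 5, 8, 4]
After 11 (reverse(4, 7)): [0, 7, 6, 1, 5, 3, 2, 9, 8, 4]
After 12 (rotate_left(7, 9, k=1)): [0, 7, 6, 1, 5, 3, 2, 8, 4, 9]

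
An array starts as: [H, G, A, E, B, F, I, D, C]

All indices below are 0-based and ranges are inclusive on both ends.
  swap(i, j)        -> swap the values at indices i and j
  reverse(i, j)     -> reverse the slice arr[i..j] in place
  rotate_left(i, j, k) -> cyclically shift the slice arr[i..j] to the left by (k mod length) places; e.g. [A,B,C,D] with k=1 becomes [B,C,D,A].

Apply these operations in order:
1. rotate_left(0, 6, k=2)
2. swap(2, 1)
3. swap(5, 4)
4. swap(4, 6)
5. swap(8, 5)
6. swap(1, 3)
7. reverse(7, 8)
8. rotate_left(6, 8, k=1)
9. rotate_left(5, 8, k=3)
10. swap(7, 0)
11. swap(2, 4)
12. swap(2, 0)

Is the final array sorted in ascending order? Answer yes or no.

Answer: no

Derivation:
After 1 (rotate_left(0, 6, k=2)): [A, E, B, F, I, H, G, D, C]
After 2 (swap(2, 1)): [A, B, E, F, I, H, G, D, C]
After 3 (swap(5, 4)): [A, B, E, F, H, I, G, D, C]
After 4 (swap(4, 6)): [A, B, E, F, G, I, H, D, C]
After 5 (swap(8, 5)): [A, B, E, F, G, C, H, D, I]
After 6 (swap(1, 3)): [A, F, E, B, G, C, H, D, I]
After 7 (reverse(7, 8)): [A, F, E, B, G, C, H, I, D]
After 8 (rotate_left(6, 8, k=1)): [A, F, E, B, G, C, I, D, H]
After 9 (rotate_left(5, 8, k=3)): [A, F, E, B, G, H, C, I, D]
After 10 (swap(7, 0)): [I, F, E, B, G, H, C, A, D]
After 11 (swap(2, 4)): [I, F, G, B, E, H, C, A, D]
After 12 (swap(2, 0)): [G, F, I, B, E, H, C, A, D]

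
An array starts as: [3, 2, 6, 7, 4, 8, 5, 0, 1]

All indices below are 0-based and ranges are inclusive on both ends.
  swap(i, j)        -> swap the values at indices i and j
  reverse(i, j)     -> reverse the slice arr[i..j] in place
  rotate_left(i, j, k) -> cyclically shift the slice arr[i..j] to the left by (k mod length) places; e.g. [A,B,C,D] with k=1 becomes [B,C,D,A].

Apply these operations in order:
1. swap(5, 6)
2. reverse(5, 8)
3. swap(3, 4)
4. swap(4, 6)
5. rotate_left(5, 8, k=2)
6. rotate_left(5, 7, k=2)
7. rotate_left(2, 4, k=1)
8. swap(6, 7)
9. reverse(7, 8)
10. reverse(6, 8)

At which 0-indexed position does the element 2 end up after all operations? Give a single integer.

After 1 (swap(5, 6)): [3, 2, 6, 7, 4, 5, 8, 0, 1]
After 2 (reverse(5, 8)): [3, 2, 6, 7, 4, 1, 0, 8, 5]
After 3 (swap(3, 4)): [3, 2, 6, 4, 7, 1, 0, 8, 5]
After 4 (swap(4, 6)): [3, 2, 6, 4, 0, 1, 7, 8, 5]
After 5 (rotate_left(5, 8, k=2)): [3, 2, 6, 4, 0, 8, 5, 1, 7]
After 6 (rotate_left(5, 7, k=2)): [3, 2, 6, 4, 0, 1, 8, 5, 7]
After 7 (rotate_left(2, 4, k=1)): [3, 2, 4, 0, 6, 1, 8, 5, 7]
After 8 (swap(6, 7)): [3, 2, 4, 0, 6, 1, 5, 8, 7]
After 9 (reverse(7, 8)): [3, 2, 4, 0, 6, 1, 5, 7, 8]
After 10 (reverse(6, 8)): [3, 2, 4, 0, 6, 1, 8, 7, 5]

Answer: 1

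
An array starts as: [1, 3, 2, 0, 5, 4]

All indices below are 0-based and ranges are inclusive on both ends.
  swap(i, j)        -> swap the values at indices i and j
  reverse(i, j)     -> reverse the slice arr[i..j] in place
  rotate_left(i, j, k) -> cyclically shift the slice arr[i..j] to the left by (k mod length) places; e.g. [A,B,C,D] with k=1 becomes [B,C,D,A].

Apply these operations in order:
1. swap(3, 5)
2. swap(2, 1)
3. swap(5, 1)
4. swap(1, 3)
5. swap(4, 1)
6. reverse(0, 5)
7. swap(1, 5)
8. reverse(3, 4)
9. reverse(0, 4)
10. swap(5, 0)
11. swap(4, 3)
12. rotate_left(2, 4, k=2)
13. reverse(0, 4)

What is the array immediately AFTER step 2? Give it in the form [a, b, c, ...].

Answer: [1, 2, 3, 4, 5, 0]

Derivation:
After 1 (swap(3, 5)): [1, 3, 2, 4, 5, 0]
After 2 (swap(2, 1)): [1, 2, 3, 4, 5, 0]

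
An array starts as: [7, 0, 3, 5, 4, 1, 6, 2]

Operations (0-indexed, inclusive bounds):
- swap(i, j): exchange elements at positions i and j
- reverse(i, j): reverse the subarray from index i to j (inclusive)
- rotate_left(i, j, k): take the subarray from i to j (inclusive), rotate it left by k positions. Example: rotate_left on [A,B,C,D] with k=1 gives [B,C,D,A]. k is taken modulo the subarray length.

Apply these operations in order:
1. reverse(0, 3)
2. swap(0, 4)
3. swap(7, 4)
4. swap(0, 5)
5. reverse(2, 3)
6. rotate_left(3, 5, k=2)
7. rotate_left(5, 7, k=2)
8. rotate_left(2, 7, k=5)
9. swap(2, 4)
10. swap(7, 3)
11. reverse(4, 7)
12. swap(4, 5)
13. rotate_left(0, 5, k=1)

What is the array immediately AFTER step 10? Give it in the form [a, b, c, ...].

Answer: [1, 3, 4, 2, 6, 0, 5, 7]

Derivation:
After 1 (reverse(0, 3)): [5, 3, 0, 7, 4, 1, 6, 2]
After 2 (swap(0, 4)): [4, 3, 0, 7, 5, 1, 6, 2]
After 3 (swap(7, 4)): [4, 3, 0, 7, 2, 1, 6, 5]
After 4 (swap(0, 5)): [1, 3, 0, 7, 2, 4, 6, 5]
After 5 (reverse(2, 3)): [1, 3, 7, 0, 2, 4, 6, 5]
After 6 (rotate_left(3, 5, k=2)): [1, 3, 7, 4, 0, 2, 6, 5]
After 7 (rotate_left(5, 7, k=2)): [1, 3, 7, 4, 0, 5, 2, 6]
After 8 (rotate_left(2, 7, k=5)): [1, 3, 6, 7, 4, 0, 5, 2]
After 9 (swap(2, 4)): [1, 3, 4, 7, 6, 0, 5, 2]
After 10 (swap(7, 3)): [1, 3, 4, 2, 6, 0, 5, 7]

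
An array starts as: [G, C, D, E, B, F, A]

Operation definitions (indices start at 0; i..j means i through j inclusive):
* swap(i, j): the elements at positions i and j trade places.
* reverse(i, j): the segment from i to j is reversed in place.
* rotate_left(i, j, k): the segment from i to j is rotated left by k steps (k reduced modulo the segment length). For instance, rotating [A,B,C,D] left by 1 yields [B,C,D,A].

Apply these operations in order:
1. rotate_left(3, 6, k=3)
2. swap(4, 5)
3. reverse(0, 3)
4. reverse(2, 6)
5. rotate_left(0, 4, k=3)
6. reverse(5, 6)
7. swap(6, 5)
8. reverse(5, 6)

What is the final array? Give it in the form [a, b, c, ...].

Answer: [E, B, A, D, F, C, G]

Derivation:
After 1 (rotate_left(3, 6, k=3)): [G, C, D, A, E, B, F]
After 2 (swap(4, 5)): [G, C, D, A, B, E, F]
After 3 (reverse(0, 3)): [A, D, C, G, B, E, F]
After 4 (reverse(2, 6)): [A, D, F, E, B, G, C]
After 5 (rotate_left(0, 4, k=3)): [E, B, A, D, F, G, C]
After 6 (reverse(5, 6)): [E, B, A, D, F, C, G]
After 7 (swap(6, 5)): [E, B, A, D, F, G, C]
After 8 (reverse(5, 6)): [E, B, A, D, F, C, G]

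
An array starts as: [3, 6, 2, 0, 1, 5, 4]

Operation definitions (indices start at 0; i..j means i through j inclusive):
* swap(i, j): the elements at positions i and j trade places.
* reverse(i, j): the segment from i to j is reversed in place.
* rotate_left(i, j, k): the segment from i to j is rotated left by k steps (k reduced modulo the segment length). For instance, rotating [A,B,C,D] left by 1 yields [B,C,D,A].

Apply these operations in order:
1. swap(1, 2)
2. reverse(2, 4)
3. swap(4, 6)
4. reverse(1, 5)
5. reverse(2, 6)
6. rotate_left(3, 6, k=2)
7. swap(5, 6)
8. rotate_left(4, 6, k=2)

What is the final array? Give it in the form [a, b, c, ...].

Answer: [3, 5, 6, 0, 2, 4, 1]

Derivation:
After 1 (swap(1, 2)): [3, 2, 6, 0, 1, 5, 4]
After 2 (reverse(2, 4)): [3, 2, 1, 0, 6, 5, 4]
After 3 (swap(4, 6)): [3, 2, 1, 0, 4, 5, 6]
After 4 (reverse(1, 5)): [3, 5, 4, 0, 1, 2, 6]
After 5 (reverse(2, 6)): [3, 5, 6, 2, 1, 0, 4]
After 6 (rotate_left(3, 6, k=2)): [3, 5, 6, 0, 4, 2, 1]
After 7 (swap(5, 6)): [3, 5, 6, 0, 4, 1, 2]
After 8 (rotate_left(4, 6, k=2)): [3, 5, 6, 0, 2, 4, 1]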